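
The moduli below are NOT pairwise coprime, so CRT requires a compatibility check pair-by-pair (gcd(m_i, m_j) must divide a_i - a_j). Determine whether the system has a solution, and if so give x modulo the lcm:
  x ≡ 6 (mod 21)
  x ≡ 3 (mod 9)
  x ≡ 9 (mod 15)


Moduli 21, 9, 15 are not pairwise coprime, so CRT works modulo lcm(m_i) when all pairwise compatibility conditions hold.
Pairwise compatibility: gcd(m_i, m_j) must divide a_i - a_j for every pair.
Merge one congruence at a time:
  Start: x ≡ 6 (mod 21).
  Combine with x ≡ 3 (mod 9): gcd(21, 9) = 3; 3 - 6 = -3, which IS divisible by 3, so compatible.
    Write x = 6 + 21·t and substitute into x ≡ 3 (mod 9): 21·t ≡ 3 − 6 = -3 (mod 9).
    Divide the congruence (and modulus) by g = 3: 7·t ≡ -1 (mod 3).
    Reduce coefficients mod 3: 1·t ≡ 2 (mod 3).
    So t ≡ 2 (mod 3).
    Then x = 6 + 21·2 = 48, valid modulo lcm(21, 9) = 63: x ≡ 48 (mod 63).
  Combine with x ≡ 9 (mod 15): gcd(63, 15) = 3; 9 - 48 = -39, which IS divisible by 3, so compatible.
    Write x = 48 + 63·t and substitute into x ≡ 9 (mod 15): 63·t ≡ 9 − 48 = -39 (mod 15).
    Divide the congruence (and modulus) by g = 3: 21·t ≡ -13 (mod 5).
    Reduce coefficients mod 5: 1·t ≡ 2 (mod 5).
    So t ≡ 2 (mod 5).
    Then x = 48 + 63·2 = 174, valid modulo lcm(63, 15) = 315: x ≡ 174 (mod 315).
Verify: 174 mod 21 = 6, 174 mod 9 = 3, 174 mod 15 = 9.

x ≡ 174 (mod 315).


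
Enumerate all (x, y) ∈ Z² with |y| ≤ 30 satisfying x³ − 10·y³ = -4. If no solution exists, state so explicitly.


The equation is x³ - 10y³ = -4. For fixed y, x³ = 10·y³ − 4, so a solution requires the RHS to be a perfect cube.
Strategy: iterate y from -30 to 30, compute RHS = 10·y³ − 4, and check whether it is a (positive or negative) perfect cube.
Check small values of y:
  y = 0: RHS = -4 is not a perfect cube.
  y = 1: RHS = 6 is not a perfect cube.
  y = -1: RHS = -14 is not a perfect cube.
  y = 2: RHS = 76 is not a perfect cube.
  y = -2: RHS = -84 is not a perfect cube.
  y = 3: RHS = 266 is not a perfect cube.
  y = -3: RHS = -274 is not a perfect cube.
Continuing the search up to |y| = 30 finds no solutions either.
No (x, y) in the scanned range satisfies the equation.

No integer solutions with |y| ≤ 30.


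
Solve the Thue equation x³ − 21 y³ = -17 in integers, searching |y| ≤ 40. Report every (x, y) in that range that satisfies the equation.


The equation is x³ - 21y³ = -17. For fixed y, x³ = 21·y³ − 17, so a solution requires the RHS to be a perfect cube.
Strategy: iterate y from -40 to 40, compute RHS = 21·y³ − 17, and check whether it is a (positive or negative) perfect cube.
Check small values of y:
  y = 0: RHS = -17 is not a perfect cube.
  y = 1: RHS = 4 is not a perfect cube.
  y = -1: RHS = -38 is not a perfect cube.
  y = 2: RHS = 151 is not a perfect cube.
  y = -2: RHS = -185 is not a perfect cube.
  y = 3: RHS = 550 is not a perfect cube.
  y = -3: RHS = -584 is not a perfect cube.
Continuing the search up to |y| = 40 finds no solutions either.
No (x, y) in the scanned range satisfies the equation.

No integer solutions with |y| ≤ 40.


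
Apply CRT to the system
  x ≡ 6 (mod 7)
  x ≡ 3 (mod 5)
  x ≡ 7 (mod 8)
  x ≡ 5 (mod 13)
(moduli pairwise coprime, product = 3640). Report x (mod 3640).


Product of moduli M = 7 · 5 · 8 · 13 = 3640.
Merge one congruence at a time:
  Start: x ≡ 6 (mod 7).
  Combine with x ≡ 3 (mod 5); new modulus lcm = 35.
    Write x = 6 + 7·t and substitute into x ≡ 3 (mod 5): 7·t ≡ 3 − 6 = -3 (mod 5).
    Reduce coefficients mod 5: 2·t ≡ 2 (mod 5).
    The inverse of 2 mod 5 is 3 (since 2·3 = 6 = 1·5 + 1), so t ≡ 3·2 = 6 ≡ 1 (mod 5).
    Then x = 6 + 7·1 = 13, valid modulo lcm(7, 5) = 35: x ≡ 13 (mod 35).
  Combine with x ≡ 7 (mod 8); new modulus lcm = 280.
    Write x = 13 + 35·t and substitute into x ≡ 7 (mod 8): 35·t ≡ 7 − 13 = -6 (mod 8).
    Reduce coefficients mod 8: 3·t ≡ 2 (mod 8).
    The inverse of 3 mod 8 is 3 (since 3·3 = 9 = 1·8 + 1), so t ≡ 3·2 = 6 ≡ 6 (mod 8).
    Then x = 13 + 35·6 = 223, valid modulo lcm(35, 8) = 280: x ≡ 223 (mod 280).
  Combine with x ≡ 5 (mod 13); new modulus lcm = 3640.
    Write x = 223 + 280·t and substitute into x ≡ 5 (mod 13): 280·t ≡ 5 − 223 = -218 (mod 13).
    Reduce coefficients mod 13: 7·t ≡ 3 (mod 13).
    The inverse of 7 mod 13 is 2 (since 7·2 = 14 = 1·13 + 1), so t ≡ 2·3 = 6 ≡ 6 (mod 13).
    Then x = 223 + 280·6 = 1903, valid modulo lcm(280, 13) = 3640: x ≡ 1903 (mod 3640).
Verify against each original: 1903 mod 7 = 6, 1903 mod 5 = 3, 1903 mod 8 = 7, 1903 mod 13 = 5.

x ≡ 1903 (mod 3640).


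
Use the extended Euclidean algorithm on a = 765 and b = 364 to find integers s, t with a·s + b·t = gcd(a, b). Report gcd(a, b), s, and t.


Euclidean algorithm on (765, 364) — divide until remainder is 0:
  765 = 2 · 364 + 37
  364 = 9 · 37 + 31
  37 = 1 · 31 + 6
  31 = 5 · 6 + 1
  6 = 6 · 1 + 0
gcd(765, 364) = 1.
Track Bezout coefficients alongside the remainders: start with r₀ = 765 = a·1 + b·0 (s = 1, t = 0) and r₁ = 364 = a·0 + b·1 (s = 0, t = 1); each new remainder r_{k+1} = r_{k-1} − q_k·r_k inherits s_{k+1} = s_{k-1} − q_k·s_k, t_{k+1} = t_{k-1} − q_k·t_k, so r_k = a·s_k + b·t_k at every step:
  q = 2: r = 37, s = 1 − 2·0 = 1, t = 0 − 2·1 = -2  (check: 765·1 + 364·(-2) = 37)
  q = 9: r = 31, s = 0 − 9·1 = -9, t = 1 − 9·(-2) = 19  (check: 765·(-9) + 364·19 = 31)
  q = 1: r = 6, s = 1 − 1·(-9) = 10, t = -2 − 1·19 = -21  (check: 765·10 + 364·(-21) = 6)
  q = 5: r = 1, s = -9 − 5·10 = -59, t = 19 − 5·(-21) = 124  (check: 765·(-59) + 364·124 = 1)
The row with r = 1 (the gcd) gives the Bezout coefficients s = -59, t = 124.
Result: 765 · (-59) + 364 · (124) = 1.

gcd(765, 364) = 1; s = -59, t = 124 (check: 765·(-59) + 364·124 = 1).


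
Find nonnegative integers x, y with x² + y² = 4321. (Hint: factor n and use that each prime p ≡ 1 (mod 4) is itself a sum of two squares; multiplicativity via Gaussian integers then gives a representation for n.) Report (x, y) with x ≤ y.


Step 1: Factor n = 4321 = 29 · 149.
Step 2: Check the mod-4 condition on each prime factor: 29 ≡ 1 (mod 4), exponent 1; 149 ≡ 1 (mod 4), exponent 1.
All primes ≡ 3 (mod 4) appear to even exponent (or don't appear), so by the two-squares theorem n IS expressible as a sum of two squares.
Step 3: Build a representation. Here n = 29 · 149 is a product of primes ≡ 1 (mod 4). Each prime p ≡ 1 (mod 4) is itself a sum of two squares; find a² by testing p − a² for a perfect square:
  29: 29 − 1² = 28, 29 − 2² = 25 = 5² ⇒ 29 = 2² + 5².
  149: 149 − 1² = 148, 149 − 2² = 145, 149 − 3² = 140, 149 − 4² = 133, 149 − 5² = 124, 149 − 6² = 113, 149 − 7² = 100 = 10² ⇒ 149 = 7² + 10².
  Combine using the Brahmagupta–Fibonacci identity (a² + b²)(c² + d²) = (ac − bd)² + (ad + bc)² = (ac + bd)² + (ad − bc)²:
  29 · 149 = 4321: from (2² + 5²)(7² + 10²), take (2·7 − 5·10, 2·10 + 5·7) = (14 − 50, 20 + 35) = (-36, 55); dropping signs (only squares matter) gives (36, 55); check 36² + 55² = 1296 + 3025 = 4321 ✓.
Step 4: Order so x ≤ y and verify: 36² + 55² = 1296 + 3025 = 4321 = n. ✓

n = 4321 = 36² + 55² (one valid representation with x ≤ y).


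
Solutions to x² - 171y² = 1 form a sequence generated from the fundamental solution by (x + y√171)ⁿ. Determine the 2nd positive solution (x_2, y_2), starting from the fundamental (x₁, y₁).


Step 1: Find the fundamental solution (x₁, y₁) of x² - 171y² = 1.
  Expand √171 as a continued fraction. a₀ = ⌊√171⌋ = 13; iterate m_{k+1} = d_k·a_k − m_k, d_{k+1} = (171 − m_{k+1}²)/d_k, a_{k+1} = ⌊(a₀ + m_{k+1})/d_{k+1}⌋ (starting m₀ = 0, d₀ = 1), with convergents p_k = a_k·p_{k-1} + p_{k-2}, q_k = a_k·q_{k-1} + q_{k-2} (p₋₁ = 1, q₋₁ = 0):
  k = 0: a₀ = 13; p₀/q₀ = 13/1; p₀² − 171·q₀² = 169 − 171 = -2.
  k = 1: m = 13, d = 2, a = ⌊(13 + 13)/2⌋ = 13; p/q = (13·13 + 1)/(13·1 + 0) = 170/13; p² − 171·q² = 28900 − 28899 = 1.
  The first convergent with p² − 171·q² = 1 gives the fundamental solution (x₁, y₁) = (170, 13).
Step 2: Apply the recurrence (x_{n+1}, y_{n+1}) = (x₁x_n + 171y₁y_n, x₁y_n + y₁x_n) repeatedly.
  From (x_1, y_1) = (170, 13): x_2 = 170·170 + 171·13·13 = 57799; y_2 = 170·13 + 13·170 = 4420.
Step 3: Verify x_2² - 171·y_2² = 3340724401 - 3340724400 = 1 (should be 1). ✓

(x_1, y_1) = (170, 13); (x_2, y_2) = (57799, 4420).


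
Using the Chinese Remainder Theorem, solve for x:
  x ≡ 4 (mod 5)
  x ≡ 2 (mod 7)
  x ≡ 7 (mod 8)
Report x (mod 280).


Moduli 5, 7, 8 are pairwise coprime; by CRT there is a unique solution modulo M = 5 · 7 · 8 = 280.
Solve pairwise, accumulating the modulus:
  Start with x ≡ 4 (mod 5).
  Combine with x ≡ 2 (mod 7): since gcd(5, 7) = 1, we get a unique residue mod 35.
    Write x = 4 + 5·t and substitute into x ≡ 2 (mod 7): 5·t ≡ 2 − 4 = -2 (mod 7).
    Reduce coefficients mod 7: 5·t ≡ 5 (mod 7).
    The inverse of 5 mod 7 is 3 (since 5·3 = 15 = 2·7 + 1), so t ≡ 3·5 = 15 ≡ 1 (mod 7).
    Then x = 4 + 5·1 = 9, valid modulo lcm(5, 7) = 35: x ≡ 9 (mod 35).
  Combine with x ≡ 7 (mod 8): since gcd(35, 8) = 1, we get a unique residue mod 280.
    Write x = 9 + 35·t and substitute into x ≡ 7 (mod 8): 35·t ≡ 7 − 9 = -2 (mod 8).
    Reduce coefficients mod 8: 3·t ≡ 6 (mod 8).
    The inverse of 3 mod 8 is 3 (since 3·3 = 9 = 1·8 + 1), so t ≡ 3·6 = 18 ≡ 2 (mod 8).
    Then x = 9 + 35·2 = 79, valid modulo lcm(35, 8) = 280: x ≡ 79 (mod 280).
Verify: 79 mod 5 = 4 ✓, 79 mod 7 = 2 ✓, 79 mod 8 = 7 ✓.

x ≡ 79 (mod 280).


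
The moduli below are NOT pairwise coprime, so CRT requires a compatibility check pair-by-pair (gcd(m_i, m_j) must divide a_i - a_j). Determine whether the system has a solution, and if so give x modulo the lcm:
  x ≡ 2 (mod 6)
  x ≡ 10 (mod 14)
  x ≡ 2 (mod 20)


Moduli 6, 14, 20 are not pairwise coprime, so CRT works modulo lcm(m_i) when all pairwise compatibility conditions hold.
Pairwise compatibility: gcd(m_i, m_j) must divide a_i - a_j for every pair.
Merge one congruence at a time:
  Start: x ≡ 2 (mod 6).
  Combine with x ≡ 10 (mod 14): gcd(6, 14) = 2; 10 - 2 = 8, which IS divisible by 2, so compatible.
    Write x = 2 + 6·t and substitute into x ≡ 10 (mod 14): 6·t ≡ 10 − 2 = 8 (mod 14).
    Divide the congruence (and modulus) by g = 2: 3·t ≡ 4 (mod 7).
    The inverse of 3 mod 7 is 5 (since 3·5 = 15 = 2·7 + 1), so t ≡ 5·4 = 20 ≡ 6 (mod 7).
    Then x = 2 + 6·6 = 38, valid modulo lcm(6, 14) = 42: x ≡ 38 (mod 42).
  Combine with x ≡ 2 (mod 20): gcd(42, 20) = 2; 2 - 38 = -36, which IS divisible by 2, so compatible.
    Write x = 38 + 42·t and substitute into x ≡ 2 (mod 20): 42·t ≡ 2 − 38 = -36 (mod 20).
    Divide the congruence (and modulus) by g = 2: 21·t ≡ -18 (mod 10).
    Reduce coefficients mod 10: 1·t ≡ 2 (mod 10).
    So t ≡ 2 (mod 10).
    Then x = 38 + 42·2 = 122, valid modulo lcm(42, 20) = 420: x ≡ 122 (mod 420).
Verify: 122 mod 6 = 2, 122 mod 14 = 10, 122 mod 20 = 2.

x ≡ 122 (mod 420).


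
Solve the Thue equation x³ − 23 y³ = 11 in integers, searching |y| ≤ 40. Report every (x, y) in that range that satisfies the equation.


The equation is x³ - 23y³ = 11. For fixed y, x³ = 23·y³ + 11, so a solution requires the RHS to be a perfect cube.
Strategy: iterate y from -40 to 40, compute RHS = 23·y³ + 11, and check whether it is a (positive or negative) perfect cube.
Check small values of y:
  y = 0: RHS = 11 is not a perfect cube.
  y = 1: RHS = 34 is not a perfect cube.
  y = -1: RHS = -12 is not a perfect cube.
  y = 2: RHS = 195 is not a perfect cube.
  y = -2: RHS = -173 is not a perfect cube.
  y = 3: RHS = 632 is not a perfect cube.
  y = -3: RHS = -610 is not a perfect cube.
Continuing the search up to |y| = 40 finds no solutions either.
No (x, y) in the scanned range satisfies the equation.

No integer solutions with |y| ≤ 40.


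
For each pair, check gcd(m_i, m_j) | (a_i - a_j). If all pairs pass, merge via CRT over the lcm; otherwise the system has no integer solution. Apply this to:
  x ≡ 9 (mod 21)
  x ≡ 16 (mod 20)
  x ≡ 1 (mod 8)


Moduli 21, 20, 8 are not pairwise coprime, so CRT works modulo lcm(m_i) when all pairwise compatibility conditions hold.
Pairwise compatibility: gcd(m_i, m_j) must divide a_i - a_j for every pair.
Merge one congruence at a time:
  Start: x ≡ 9 (mod 21).
  Combine with x ≡ 16 (mod 20): gcd(21, 20) = 1; 16 - 9 = 7, which IS divisible by 1, so compatible.
    Write x = 9 + 21·t and substitute into x ≡ 16 (mod 20): 21·t ≡ 16 − 9 = 7 (mod 20).
    Reduce coefficients mod 20: 1·t ≡ 7 (mod 20).
    So t ≡ 7 (mod 20).
    Then x = 9 + 21·7 = 156, valid modulo lcm(21, 20) = 420: x ≡ 156 (mod 420).
  Combine with x ≡ 1 (mod 8): gcd(420, 8) = 4, and 1 - 156 = -155 is NOT divisible by 4.
    ⇒ system is inconsistent (no integer solution).

No solution (the system is inconsistent).


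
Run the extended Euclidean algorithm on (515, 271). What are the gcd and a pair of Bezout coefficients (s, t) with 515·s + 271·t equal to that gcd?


Euclidean algorithm on (515, 271) — divide until remainder is 0:
  515 = 1 · 271 + 244
  271 = 1 · 244 + 27
  244 = 9 · 27 + 1
  27 = 27 · 1 + 0
gcd(515, 271) = 1.
Track Bezout coefficients alongside the remainders: start with r₀ = 515 = a·1 + b·0 (s = 1, t = 0) and r₁ = 271 = a·0 + b·1 (s = 0, t = 1); each new remainder r_{k+1} = r_{k-1} − q_k·r_k inherits s_{k+1} = s_{k-1} − q_k·s_k, t_{k+1} = t_{k-1} − q_k·t_k, so r_k = a·s_k + b·t_k at every step:
  q = 1: r = 244, s = 1 − 1·0 = 1, t = 0 − 1·1 = -1  (check: 515·1 + 271·(-1) = 244)
  q = 1: r = 27, s = 0 − 1·1 = -1, t = 1 − 1·(-1) = 2  (check: 515·(-1) + 271·2 = 27)
  q = 9: r = 1, s = 1 − 9·(-1) = 10, t = -1 − 9·2 = -19  (check: 515·10 + 271·(-19) = 1)
The row with r = 1 (the gcd) gives the Bezout coefficients s = 10, t = -19.
Result: 515 · (10) + 271 · (-19) = 1.

gcd(515, 271) = 1; s = 10, t = -19 (check: 515·10 + 271·(-19) = 1).


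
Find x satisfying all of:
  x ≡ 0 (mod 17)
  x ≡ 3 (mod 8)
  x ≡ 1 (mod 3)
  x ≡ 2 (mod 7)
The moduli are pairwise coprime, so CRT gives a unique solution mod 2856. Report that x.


Product of moduli M = 17 · 8 · 3 · 7 = 2856.
Merge one congruence at a time:
  Start: x ≡ 0 (mod 17).
  Combine with x ≡ 3 (mod 8); new modulus lcm = 136.
    Write x = 0 + 17·t and substitute into x ≡ 3 (mod 8): 17·t ≡ 3 − 0 = 3 (mod 8).
    Reduce coefficients mod 8: 1·t ≡ 3 (mod 8).
    So t ≡ 3 (mod 8).
    Then x = 0 + 17·3 = 51, valid modulo lcm(17, 8) = 136: x ≡ 51 (mod 136).
  Combine with x ≡ 1 (mod 3); new modulus lcm = 408.
    Write x = 51 + 136·t and substitute into x ≡ 1 (mod 3): 136·t ≡ 1 − 51 = -50 (mod 3).
    Reduce coefficients mod 3: 1·t ≡ 1 (mod 3).
    So t ≡ 1 (mod 3).
    Then x = 51 + 136·1 = 187, valid modulo lcm(136, 3) = 408: x ≡ 187 (mod 408).
  Combine with x ≡ 2 (mod 7); new modulus lcm = 2856.
    Write x = 187 + 408·t and substitute into x ≡ 2 (mod 7): 408·t ≡ 2 − 187 = -185 (mod 7).
    Reduce coefficients mod 7: 2·t ≡ 4 (mod 7).
    The inverse of 2 mod 7 is 4 (since 2·4 = 8 = 1·7 + 1), so t ≡ 4·4 = 16 ≡ 2 (mod 7).
    Then x = 187 + 408·2 = 1003, valid modulo lcm(408, 7) = 2856: x ≡ 1003 (mod 2856).
Verify against each original: 1003 mod 17 = 0, 1003 mod 8 = 3, 1003 mod 3 = 1, 1003 mod 7 = 2.

x ≡ 1003 (mod 2856).


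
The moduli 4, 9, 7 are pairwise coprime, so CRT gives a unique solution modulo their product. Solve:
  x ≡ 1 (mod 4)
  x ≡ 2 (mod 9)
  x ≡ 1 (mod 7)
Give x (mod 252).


Moduli 4, 9, 7 are pairwise coprime; by CRT there is a unique solution modulo M = 4 · 9 · 7 = 252.
Solve pairwise, accumulating the modulus:
  Start with x ≡ 1 (mod 4).
  Combine with x ≡ 2 (mod 9): since gcd(4, 9) = 1, we get a unique residue mod 36.
    Write x = 1 + 4·t and substitute into x ≡ 2 (mod 9): 4·t ≡ 2 − 1 = 1 (mod 9).
    The inverse of 4 mod 9 is 7 (since 4·7 = 28 = 3·9 + 1), so t ≡ 7·1 = 7 ≡ 7 (mod 9).
    Then x = 1 + 4·7 = 29, valid modulo lcm(4, 9) = 36: x ≡ 29 (mod 36).
  Combine with x ≡ 1 (mod 7): since gcd(36, 7) = 1, we get a unique residue mod 252.
    Write x = 29 + 36·t and substitute into x ≡ 1 (mod 7): 36·t ≡ 1 − 29 = -28 (mod 7).
    Reduce coefficients mod 7: 1·t ≡ 0 (mod 7).
    So t ≡ 0 (mod 7).
    Then x = 29 + 36·0 = 29, valid modulo lcm(36, 7) = 252: x ≡ 29 (mod 252).
Verify: 29 mod 4 = 1 ✓, 29 mod 9 = 2 ✓, 29 mod 7 = 1 ✓.

x ≡ 29 (mod 252).


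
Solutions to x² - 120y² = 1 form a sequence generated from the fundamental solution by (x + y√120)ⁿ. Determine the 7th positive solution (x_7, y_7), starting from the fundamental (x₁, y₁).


Step 1: Find the fundamental solution (x₁, y₁) of x² - 120y² = 1.
  Expand √120 as a continued fraction. a₀ = ⌊√120⌋ = 10; iterate m_{k+1} = d_k·a_k − m_k, d_{k+1} = (120 − m_{k+1}²)/d_k, a_{k+1} = ⌊(a₀ + m_{k+1})/d_{k+1}⌋ (starting m₀ = 0, d₀ = 1), with convergents p_k = a_k·p_{k-1} + p_{k-2}, q_k = a_k·q_{k-1} + q_{k-2} (p₋₁ = 1, q₋₁ = 0):
  k = 0: a₀ = 10; p₀/q₀ = 10/1; p₀² − 120·q₀² = 100 − 120 = -20.
  k = 1: m = 10, d = 20, a = ⌊(10 + 10)/20⌋ = 1; p/q = (1·10 + 1)/(1·1 + 0) = 11/1; p² − 120·q² = 121 − 120 = 1.
  The first convergent with p² − 120·q² = 1 gives the fundamental solution (x₁, y₁) = (11, 1).
Step 2: Apply the recurrence (x_{n+1}, y_{n+1}) = (x₁x_n + 120y₁y_n, x₁y_n + y₁x_n) repeatedly.
  From (x_1, y_1) = (11, 1): x_2 = 11·11 + 120·1·1 = 241; y_2 = 11·1 + 1·11 = 22.
  From (x_2, y_2) = (241, 22): x_3 = 11·241 + 120·1·22 = 5291; y_3 = 11·22 + 1·241 = 483.
  From (x_3, y_3) = (5291, 483): x_4 = 11·5291 + 120·1·483 = 116161; y_4 = 11·483 + 1·5291 = 10604.
  From (x_4, y_4) = (116161, 10604): x_5 = 11·116161 + 120·1·10604 = 2550251; y_5 = 11·10604 + 1·116161 = 232805.
  From (x_5, y_5) = (2550251, 232805): x_6 = 11·2550251 + 120·1·232805 = 55989361; y_6 = 11·232805 + 1·2550251 = 5111106.
  From (x_6, y_6) = (55989361, 5111106): x_7 = 11·55989361 + 120·1·5111106 = 1229215691; y_7 = 11·5111106 + 1·55989361 = 112211527.
Step 3: Verify x_7² - 120·y_7² = 1510971215000607481 - 1510971215000607480 = 1 (should be 1). ✓

(x_1, y_1) = (11, 1); (x_7, y_7) = (1229215691, 112211527).


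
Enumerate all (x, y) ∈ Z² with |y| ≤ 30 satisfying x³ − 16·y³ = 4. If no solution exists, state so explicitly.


The equation is x³ - 16y³ = 4. For fixed y, x³ = 16·y³ + 4, so a solution requires the RHS to be a perfect cube.
Strategy: iterate y from -30 to 30, compute RHS = 16·y³ + 4, and check whether it is a (positive or negative) perfect cube.
Check small values of y:
  y = 0: RHS = 4 is not a perfect cube.
  y = 1: RHS = 20 is not a perfect cube.
  y = -1: RHS = -12 is not a perfect cube.
  y = 2: RHS = 132 is not a perfect cube.
  y = -2: RHS = -124 is not a perfect cube.
  y = 3: RHS = 436 is not a perfect cube.
  y = -3: RHS = -428 is not a perfect cube.
Continuing the search up to |y| = 30 finds no solutions either.
No (x, y) in the scanned range satisfies the equation.

No integer solutions with |y| ≤ 30.


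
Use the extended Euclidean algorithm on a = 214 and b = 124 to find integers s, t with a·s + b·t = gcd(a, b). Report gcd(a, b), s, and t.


Euclidean algorithm on (214, 124) — divide until remainder is 0:
  214 = 1 · 124 + 90
  124 = 1 · 90 + 34
  90 = 2 · 34 + 22
  34 = 1 · 22 + 12
  22 = 1 · 12 + 10
  12 = 1 · 10 + 2
  10 = 5 · 2 + 0
gcd(214, 124) = 2.
Track Bezout coefficients alongside the remainders: start with r₀ = 214 = a·1 + b·0 (s = 1, t = 0) and r₁ = 124 = a·0 + b·1 (s = 0, t = 1); each new remainder r_{k+1} = r_{k-1} − q_k·r_k inherits s_{k+1} = s_{k-1} − q_k·s_k, t_{k+1} = t_{k-1} − q_k·t_k, so r_k = a·s_k + b·t_k at every step:
  q = 1: r = 90, s = 1 − 1·0 = 1, t = 0 − 1·1 = -1  (check: 214·1 + 124·(-1) = 90)
  q = 1: r = 34, s = 0 − 1·1 = -1, t = 1 − 1·(-1) = 2  (check: 214·(-1) + 124·2 = 34)
  q = 2: r = 22, s = 1 − 2·(-1) = 3, t = -1 − 2·2 = -5  (check: 214·3 + 124·(-5) = 22)
  q = 1: r = 12, s = -1 − 1·3 = -4, t = 2 − 1·(-5) = 7  (check: 214·(-4) + 124·7 = 12)
  q = 1: r = 10, s = 3 − 1·(-4) = 7, t = -5 − 1·7 = -12  (check: 214·7 + 124·(-12) = 10)
  q = 1: r = 2, s = -4 − 1·7 = -11, t = 7 − 1·(-12) = 19  (check: 214·(-11) + 124·19 = 2)
The row with r = 2 (the gcd) gives the Bezout coefficients s = -11, t = 19.
Result: 214 · (-11) + 124 · (19) = 2.

gcd(214, 124) = 2; s = -11, t = 19 (check: 214·(-11) + 124·19 = 2).


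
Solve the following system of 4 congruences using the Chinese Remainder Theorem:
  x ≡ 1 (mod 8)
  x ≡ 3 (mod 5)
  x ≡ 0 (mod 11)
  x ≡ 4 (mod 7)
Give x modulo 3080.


Product of moduli M = 8 · 5 · 11 · 7 = 3080.
Merge one congruence at a time:
  Start: x ≡ 1 (mod 8).
  Combine with x ≡ 3 (mod 5); new modulus lcm = 40.
    Write x = 1 + 8·t and substitute into x ≡ 3 (mod 5): 8·t ≡ 3 − 1 = 2 (mod 5).
    Reduce coefficients mod 5: 3·t ≡ 2 (mod 5).
    The inverse of 3 mod 5 is 2 (since 3·2 = 6 = 1·5 + 1), so t ≡ 2·2 = 4 ≡ 4 (mod 5).
    Then x = 1 + 8·4 = 33, valid modulo lcm(8, 5) = 40: x ≡ 33 (mod 40).
  Combine with x ≡ 0 (mod 11); new modulus lcm = 440.
    Write x = 33 + 40·t and substitute into x ≡ 0 (mod 11): 40·t ≡ 0 − 33 = -33 (mod 11).
    Reduce coefficients mod 11: 7·t ≡ 0 (mod 11).
    The inverse of 7 mod 11 is 8 (since 7·8 = 56 = 5·11 + 1), so t ≡ 8·0 = 0 ≡ 0 (mod 11).
    Then x = 33 + 40·0 = 33, valid modulo lcm(40, 11) = 440: x ≡ 33 (mod 440).
  Combine with x ≡ 4 (mod 7); new modulus lcm = 3080.
    Write x = 33 + 440·t and substitute into x ≡ 4 (mod 7): 440·t ≡ 4 − 33 = -29 (mod 7).
    Reduce coefficients mod 7: 6·t ≡ 6 (mod 7).
    The inverse of 6 mod 7 is 6 (since 6·6 = 36 = 5·7 + 1), so t ≡ 6·6 = 36 ≡ 1 (mod 7).
    Then x = 33 + 440·1 = 473, valid modulo lcm(440, 7) = 3080: x ≡ 473 (mod 3080).
Verify against each original: 473 mod 8 = 1, 473 mod 5 = 3, 473 mod 11 = 0, 473 mod 7 = 4.

x ≡ 473 (mod 3080).


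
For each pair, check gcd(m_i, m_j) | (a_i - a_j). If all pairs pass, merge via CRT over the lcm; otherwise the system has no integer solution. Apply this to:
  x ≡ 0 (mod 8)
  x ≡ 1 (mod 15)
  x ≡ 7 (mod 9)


Moduli 8, 15, 9 are not pairwise coprime, so CRT works modulo lcm(m_i) when all pairwise compatibility conditions hold.
Pairwise compatibility: gcd(m_i, m_j) must divide a_i - a_j for every pair.
Merge one congruence at a time:
  Start: x ≡ 0 (mod 8).
  Combine with x ≡ 1 (mod 15): gcd(8, 15) = 1; 1 - 0 = 1, which IS divisible by 1, so compatible.
    Write x = 0 + 8·t and substitute into x ≡ 1 (mod 15): 8·t ≡ 1 − 0 = 1 (mod 15).
    The inverse of 8 mod 15 is 2 (since 8·2 = 16 = 1·15 + 1), so t ≡ 2·1 = 2 ≡ 2 (mod 15).
    Then x = 0 + 8·2 = 16, valid modulo lcm(8, 15) = 120: x ≡ 16 (mod 120).
  Combine with x ≡ 7 (mod 9): gcd(120, 9) = 3; 7 - 16 = -9, which IS divisible by 3, so compatible.
    Write x = 16 + 120·t and substitute into x ≡ 7 (mod 9): 120·t ≡ 7 − 16 = -9 (mod 9).
    Divide the congruence (and modulus) by g = 3: 40·t ≡ -3 (mod 3).
    Reduce coefficients mod 3: 1·t ≡ 0 (mod 3).
    So t ≡ 0 (mod 3).
    Then x = 16 + 120·0 = 16, valid modulo lcm(120, 9) = 360: x ≡ 16 (mod 360).
Verify: 16 mod 8 = 0, 16 mod 15 = 1, 16 mod 9 = 7.

x ≡ 16 (mod 360).


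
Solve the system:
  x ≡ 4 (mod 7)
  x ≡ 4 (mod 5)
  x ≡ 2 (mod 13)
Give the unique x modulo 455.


Moduli 7, 5, 13 are pairwise coprime; by CRT there is a unique solution modulo M = 7 · 5 · 13 = 455.
Solve pairwise, accumulating the modulus:
  Start with x ≡ 4 (mod 7).
  Combine with x ≡ 4 (mod 5): since gcd(7, 5) = 1, we get a unique residue mod 35.
    Write x = 4 + 7·t and substitute into x ≡ 4 (mod 5): 7·t ≡ 4 − 4 = 0 (mod 5).
    Reduce coefficients mod 5: 2·t ≡ 0 (mod 5).
    The inverse of 2 mod 5 is 3 (since 2·3 = 6 = 1·5 + 1), so t ≡ 3·0 = 0 ≡ 0 (mod 5).
    Then x = 4 + 7·0 = 4, valid modulo lcm(7, 5) = 35: x ≡ 4 (mod 35).
  Combine with x ≡ 2 (mod 13): since gcd(35, 13) = 1, we get a unique residue mod 455.
    Write x = 4 + 35·t and substitute into x ≡ 2 (mod 13): 35·t ≡ 2 − 4 = -2 (mod 13).
    Reduce coefficients mod 13: 9·t ≡ 11 (mod 13).
    The inverse of 9 mod 13 is 3 (since 9·3 = 27 = 2·13 + 1), so t ≡ 3·11 = 33 ≡ 7 (mod 13).
    Then x = 4 + 35·7 = 249, valid modulo lcm(35, 13) = 455: x ≡ 249 (mod 455).
Verify: 249 mod 7 = 4 ✓, 249 mod 5 = 4 ✓, 249 mod 13 = 2 ✓.

x ≡ 249 (mod 455).


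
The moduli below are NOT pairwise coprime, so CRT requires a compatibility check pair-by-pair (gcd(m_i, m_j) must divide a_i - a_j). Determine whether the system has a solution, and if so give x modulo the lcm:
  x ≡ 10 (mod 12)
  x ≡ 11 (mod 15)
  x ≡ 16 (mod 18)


Moduli 12, 15, 18 are not pairwise coprime, so CRT works modulo lcm(m_i) when all pairwise compatibility conditions hold.
Pairwise compatibility: gcd(m_i, m_j) must divide a_i - a_j for every pair.
Merge one congruence at a time:
  Start: x ≡ 10 (mod 12).
  Combine with x ≡ 11 (mod 15): gcd(12, 15) = 3, and 11 - 10 = 1 is NOT divisible by 3.
    ⇒ system is inconsistent (no integer solution).

No solution (the system is inconsistent).


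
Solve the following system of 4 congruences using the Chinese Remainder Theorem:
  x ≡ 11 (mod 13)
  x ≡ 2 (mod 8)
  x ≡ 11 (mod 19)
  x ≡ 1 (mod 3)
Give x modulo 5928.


Product of moduli M = 13 · 8 · 19 · 3 = 5928.
Merge one congruence at a time:
  Start: x ≡ 11 (mod 13).
  Combine with x ≡ 2 (mod 8); new modulus lcm = 104.
    Write x = 11 + 13·t and substitute into x ≡ 2 (mod 8): 13·t ≡ 2 − 11 = -9 (mod 8).
    Reduce coefficients mod 8: 5·t ≡ 7 (mod 8).
    The inverse of 5 mod 8 is 5 (since 5·5 = 25 = 3·8 + 1), so t ≡ 5·7 = 35 ≡ 3 (mod 8).
    Then x = 11 + 13·3 = 50, valid modulo lcm(13, 8) = 104: x ≡ 50 (mod 104).
  Combine with x ≡ 11 (mod 19); new modulus lcm = 1976.
    Write x = 50 + 104·t and substitute into x ≡ 11 (mod 19): 104·t ≡ 11 − 50 = -39 (mod 19).
    Reduce coefficients mod 19: 9·t ≡ 18 (mod 19).
    The inverse of 9 mod 19 is 17 (since 9·17 = 153 = 8·19 + 1), so t ≡ 17·18 = 306 ≡ 2 (mod 19).
    Then x = 50 + 104·2 = 258, valid modulo lcm(104, 19) = 1976: x ≡ 258 (mod 1976).
  Combine with x ≡ 1 (mod 3); new modulus lcm = 5928.
    Write x = 258 + 1976·t and substitute into x ≡ 1 (mod 3): 1976·t ≡ 1 − 258 = -257 (mod 3).
    Reduce coefficients mod 3: 2·t ≡ 1 (mod 3).
    The inverse of 2 mod 3 is 2 (since 2·2 = 4 = 1·3 + 1), so t ≡ 2·1 = 2 ≡ 2 (mod 3).
    Then x = 258 + 1976·2 = 4210, valid modulo lcm(1976, 3) = 5928: x ≡ 4210 (mod 5928).
Verify against each original: 4210 mod 13 = 11, 4210 mod 8 = 2, 4210 mod 19 = 11, 4210 mod 3 = 1.

x ≡ 4210 (mod 5928).


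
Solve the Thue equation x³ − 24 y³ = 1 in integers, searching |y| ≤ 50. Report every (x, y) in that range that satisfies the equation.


The equation is x³ - 24y³ = 1. For fixed y, x³ = 24·y³ + 1, so a solution requires the RHS to be a perfect cube.
Strategy: iterate y from -50 to 50, compute RHS = 24·y³ + 1, and check whether it is a (positive or negative) perfect cube.
Check small values of y:
  y = 0: RHS = 1 = (1)³ ⇒ x = 1 works.
  y = 1: RHS = 25 is not a perfect cube.
  y = -1: RHS = -23 is not a perfect cube.
  y = 2: RHS = 193 is not a perfect cube.
  y = -2: RHS = -191 is not a perfect cube.
  y = 3: RHS = 649 is not a perfect cube.
  y = -3: RHS = -647 is not a perfect cube.
Continuing the search up to |y| = 50 finds no further solutions beyond those listed.
Collected solutions: (1, 0).

Solutions (with |y| ≤ 50): (1, 0).


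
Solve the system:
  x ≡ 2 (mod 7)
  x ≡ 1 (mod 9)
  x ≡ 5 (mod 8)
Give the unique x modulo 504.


Moduli 7, 9, 8 are pairwise coprime; by CRT there is a unique solution modulo M = 7 · 9 · 8 = 504.
Solve pairwise, accumulating the modulus:
  Start with x ≡ 2 (mod 7).
  Combine with x ≡ 1 (mod 9): since gcd(7, 9) = 1, we get a unique residue mod 63.
    Write x = 2 + 7·t and substitute into x ≡ 1 (mod 9): 7·t ≡ 1 − 2 = -1 (mod 9).
    Reduce coefficients mod 9: 7·t ≡ 8 (mod 9).
    The inverse of 7 mod 9 is 4 (since 7·4 = 28 = 3·9 + 1), so t ≡ 4·8 = 32 ≡ 5 (mod 9).
    Then x = 2 + 7·5 = 37, valid modulo lcm(7, 9) = 63: x ≡ 37 (mod 63).
  Combine with x ≡ 5 (mod 8): since gcd(63, 8) = 1, we get a unique residue mod 504.
    Write x = 37 + 63·t and substitute into x ≡ 5 (mod 8): 63·t ≡ 5 − 37 = -32 (mod 8).
    Reduce coefficients mod 8: 7·t ≡ 0 (mod 8).
    The inverse of 7 mod 8 is 7 (since 7·7 = 49 = 6·8 + 1), so t ≡ 7·0 = 0 ≡ 0 (mod 8).
    Then x = 37 + 63·0 = 37, valid modulo lcm(63, 8) = 504: x ≡ 37 (mod 504).
Verify: 37 mod 7 = 2 ✓, 37 mod 9 = 1 ✓, 37 mod 8 = 5 ✓.

x ≡ 37 (mod 504).


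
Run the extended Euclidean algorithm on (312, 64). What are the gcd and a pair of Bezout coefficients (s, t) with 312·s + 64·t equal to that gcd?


Euclidean algorithm on (312, 64) — divide until remainder is 0:
  312 = 4 · 64 + 56
  64 = 1 · 56 + 8
  56 = 7 · 8 + 0
gcd(312, 64) = 8.
Track Bezout coefficients alongside the remainders: start with r₀ = 312 = a·1 + b·0 (s = 1, t = 0) and r₁ = 64 = a·0 + b·1 (s = 0, t = 1); each new remainder r_{k+1} = r_{k-1} − q_k·r_k inherits s_{k+1} = s_{k-1} − q_k·s_k, t_{k+1} = t_{k-1} − q_k·t_k, so r_k = a·s_k + b·t_k at every step:
  q = 4: r = 56, s = 1 − 4·0 = 1, t = 0 − 4·1 = -4  (check: 312·1 + 64·(-4) = 56)
  q = 1: r = 8, s = 0 − 1·1 = -1, t = 1 − 1·(-4) = 5  (check: 312·(-1) + 64·5 = 8)
The row with r = 8 (the gcd) gives the Bezout coefficients s = -1, t = 5.
Result: 312 · (-1) + 64 · (5) = 8.

gcd(312, 64) = 8; s = -1, t = 5 (check: 312·(-1) + 64·5 = 8).


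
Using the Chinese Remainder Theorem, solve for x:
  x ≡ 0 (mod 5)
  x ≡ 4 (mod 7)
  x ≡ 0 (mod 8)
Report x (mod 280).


Moduli 5, 7, 8 are pairwise coprime; by CRT there is a unique solution modulo M = 5 · 7 · 8 = 280.
Solve pairwise, accumulating the modulus:
  Start with x ≡ 0 (mod 5).
  Combine with x ≡ 4 (mod 7): since gcd(5, 7) = 1, we get a unique residue mod 35.
    Write x = 0 + 5·t and substitute into x ≡ 4 (mod 7): 5·t ≡ 4 − 0 = 4 (mod 7).
    The inverse of 5 mod 7 is 3 (since 5·3 = 15 = 2·7 + 1), so t ≡ 3·4 = 12 ≡ 5 (mod 7).
    Then x = 0 + 5·5 = 25, valid modulo lcm(5, 7) = 35: x ≡ 25 (mod 35).
  Combine with x ≡ 0 (mod 8): since gcd(35, 8) = 1, we get a unique residue mod 280.
    Write x = 25 + 35·t and substitute into x ≡ 0 (mod 8): 35·t ≡ 0 − 25 = -25 (mod 8).
    Reduce coefficients mod 8: 3·t ≡ 7 (mod 8).
    The inverse of 3 mod 8 is 3 (since 3·3 = 9 = 1·8 + 1), so t ≡ 3·7 = 21 ≡ 5 (mod 8).
    Then x = 25 + 35·5 = 200, valid modulo lcm(35, 8) = 280: x ≡ 200 (mod 280).
Verify: 200 mod 5 = 0 ✓, 200 mod 7 = 4 ✓, 200 mod 8 = 0 ✓.

x ≡ 200 (mod 280).


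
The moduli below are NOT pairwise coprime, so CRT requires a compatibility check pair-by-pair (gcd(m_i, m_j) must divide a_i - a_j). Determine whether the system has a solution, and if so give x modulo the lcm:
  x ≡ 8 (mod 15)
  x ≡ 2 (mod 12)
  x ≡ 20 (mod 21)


Moduli 15, 12, 21 are not pairwise coprime, so CRT works modulo lcm(m_i) when all pairwise compatibility conditions hold.
Pairwise compatibility: gcd(m_i, m_j) must divide a_i - a_j for every pair.
Merge one congruence at a time:
  Start: x ≡ 8 (mod 15).
  Combine with x ≡ 2 (mod 12): gcd(15, 12) = 3; 2 - 8 = -6, which IS divisible by 3, so compatible.
    Write x = 8 + 15·t and substitute into x ≡ 2 (mod 12): 15·t ≡ 2 − 8 = -6 (mod 12).
    Divide the congruence (and modulus) by g = 3: 5·t ≡ -2 (mod 4).
    Reduce coefficients mod 4: 1·t ≡ 2 (mod 4).
    So t ≡ 2 (mod 4).
    Then x = 8 + 15·2 = 38, valid modulo lcm(15, 12) = 60: x ≡ 38 (mod 60).
  Combine with x ≡ 20 (mod 21): gcd(60, 21) = 3; 20 - 38 = -18, which IS divisible by 3, so compatible.
    Write x = 38 + 60·t and substitute into x ≡ 20 (mod 21): 60·t ≡ 20 − 38 = -18 (mod 21).
    Divide the congruence (and modulus) by g = 3: 20·t ≡ -6 (mod 7).
    Reduce coefficients mod 7: 6·t ≡ 1 (mod 7).
    The inverse of 6 mod 7 is 6 (since 6·6 = 36 = 5·7 + 1), so t ≡ 6·1 = 6 ≡ 6 (mod 7).
    Then x = 38 + 60·6 = 398, valid modulo lcm(60, 21) = 420: x ≡ 398 (mod 420).
Verify: 398 mod 15 = 8, 398 mod 12 = 2, 398 mod 21 = 20.

x ≡ 398 (mod 420).


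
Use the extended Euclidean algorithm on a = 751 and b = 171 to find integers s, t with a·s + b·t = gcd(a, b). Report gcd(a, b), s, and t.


Euclidean algorithm on (751, 171) — divide until remainder is 0:
  751 = 4 · 171 + 67
  171 = 2 · 67 + 37
  67 = 1 · 37 + 30
  37 = 1 · 30 + 7
  30 = 4 · 7 + 2
  7 = 3 · 2 + 1
  2 = 2 · 1 + 0
gcd(751, 171) = 1.
Track Bezout coefficients alongside the remainders: start with r₀ = 751 = a·1 + b·0 (s = 1, t = 0) and r₁ = 171 = a·0 + b·1 (s = 0, t = 1); each new remainder r_{k+1} = r_{k-1} − q_k·r_k inherits s_{k+1} = s_{k-1} − q_k·s_k, t_{k+1} = t_{k-1} − q_k·t_k, so r_k = a·s_k + b·t_k at every step:
  q = 4: r = 67, s = 1 − 4·0 = 1, t = 0 − 4·1 = -4  (check: 751·1 + 171·(-4) = 67)
  q = 2: r = 37, s = 0 − 2·1 = -2, t = 1 − 2·(-4) = 9  (check: 751·(-2) + 171·9 = 37)
  q = 1: r = 30, s = 1 − 1·(-2) = 3, t = -4 − 1·9 = -13  (check: 751·3 + 171·(-13) = 30)
  q = 1: r = 7, s = -2 − 1·3 = -5, t = 9 − 1·(-13) = 22  (check: 751·(-5) + 171·22 = 7)
  q = 4: r = 2, s = 3 − 4·(-5) = 23, t = -13 − 4·22 = -101  (check: 751·23 + 171·(-101) = 2)
  q = 3: r = 1, s = -5 − 3·23 = -74, t = 22 − 3·(-101) = 325  (check: 751·(-74) + 171·325 = 1)
The row with r = 1 (the gcd) gives the Bezout coefficients s = -74, t = 325.
Result: 751 · (-74) + 171 · (325) = 1.

gcd(751, 171) = 1; s = -74, t = 325 (check: 751·(-74) + 171·325 = 1).


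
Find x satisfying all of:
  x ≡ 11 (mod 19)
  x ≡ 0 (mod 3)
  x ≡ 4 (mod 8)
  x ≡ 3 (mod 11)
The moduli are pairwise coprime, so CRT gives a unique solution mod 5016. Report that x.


Product of moduli M = 19 · 3 · 8 · 11 = 5016.
Merge one congruence at a time:
  Start: x ≡ 11 (mod 19).
  Combine with x ≡ 0 (mod 3); new modulus lcm = 57.
    Write x = 11 + 19·t and substitute into x ≡ 0 (mod 3): 19·t ≡ 0 − 11 = -11 (mod 3).
    Reduce coefficients mod 3: 1·t ≡ 1 (mod 3).
    So t ≡ 1 (mod 3).
    Then x = 11 + 19·1 = 30, valid modulo lcm(19, 3) = 57: x ≡ 30 (mod 57).
  Combine with x ≡ 4 (mod 8); new modulus lcm = 456.
    Write x = 30 + 57·t and substitute into x ≡ 4 (mod 8): 57·t ≡ 4 − 30 = -26 (mod 8).
    Reduce coefficients mod 8: 1·t ≡ 6 (mod 8).
    So t ≡ 6 (mod 8).
    Then x = 30 + 57·6 = 372, valid modulo lcm(57, 8) = 456: x ≡ 372 (mod 456).
  Combine with x ≡ 3 (mod 11); new modulus lcm = 5016.
    Write x = 372 + 456·t and substitute into x ≡ 3 (mod 11): 456·t ≡ 3 − 372 = -369 (mod 11).
    Reduce coefficients mod 11: 5·t ≡ 5 (mod 11).
    The inverse of 5 mod 11 is 9 (since 5·9 = 45 = 4·11 + 1), so t ≡ 9·5 = 45 ≡ 1 (mod 11).
    Then x = 372 + 456·1 = 828, valid modulo lcm(456, 11) = 5016: x ≡ 828 (mod 5016).
Verify against each original: 828 mod 19 = 11, 828 mod 3 = 0, 828 mod 8 = 4, 828 mod 11 = 3.

x ≡ 828 (mod 5016).


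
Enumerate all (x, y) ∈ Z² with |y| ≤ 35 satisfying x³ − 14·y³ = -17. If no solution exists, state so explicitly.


The equation is x³ - 14y³ = -17. For fixed y, x³ = 14·y³ − 17, so a solution requires the RHS to be a perfect cube.
Strategy: iterate y from -35 to 35, compute RHS = 14·y³ − 17, and check whether it is a (positive or negative) perfect cube.
Check small values of y:
  y = 0: RHS = -17 is not a perfect cube.
  y = 1: RHS = -3 is not a perfect cube.
  y = -1: RHS = -31 is not a perfect cube.
  y = 2: RHS = 95 is not a perfect cube.
  y = -2: RHS = -129 is not a perfect cube.
  y = 3: RHS = 361 is not a perfect cube.
  y = -3: RHS = -395 is not a perfect cube.
Continuing the search up to |y| = 35 finds no solutions either.
No (x, y) in the scanned range satisfies the equation.

No integer solutions with |y| ≤ 35.


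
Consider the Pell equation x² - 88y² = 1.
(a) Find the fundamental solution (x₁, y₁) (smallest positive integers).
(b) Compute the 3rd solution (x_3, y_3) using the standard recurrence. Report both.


Step 1: Find the fundamental solution (x₁, y₁) of x² - 88y² = 1.
  Expand √88 as a continued fraction. a₀ = ⌊√88⌋ = 9; iterate m_{k+1} = d_k·a_k − m_k, d_{k+1} = (88 − m_{k+1}²)/d_k, a_{k+1} = ⌊(a₀ + m_{k+1})/d_{k+1}⌋ (starting m₀ = 0, d₀ = 1), with convergents p_k = a_k·p_{k-1} + p_{k-2}, q_k = a_k·q_{k-1} + q_{k-2} (p₋₁ = 1, q₋₁ = 0):
  k = 0: a₀ = 9; p₀/q₀ = 9/1; p₀² − 88·q₀² = 81 − 88 = -7.
  k = 1: m = 9, d = 7, a = ⌊(9 + 9)/7⌋ = 2; p/q = (2·9 + 1)/(2·1 + 0) = 19/2; p² − 88·q² = 361 − 352 = 9.
  k = 2: m = 5, d = 9, a = ⌊(9 + 5)/9⌋ = 1; p/q = (1·19 + 9)/(1·2 + 1) = 28/3; p² − 88·q² = 784 − 792 = -8.
  k = 3: m = 4, d = 8, a = ⌊(9 + 4)/8⌋ = 1; p/q = (1·28 + 19)/(1·3 + 2) = 47/5; p² − 88·q² = 2209 − 2200 = 9.
  k = 4: m = 4, d = 9, a = ⌊(9 + 4)/9⌋ = 1; p/q = (1·47 + 28)/(1·5 + 3) = 75/8; p² − 88·q² = 5625 − 5632 = -7.
  k = 5: m = 5, d = 7, a = ⌊(9 + 5)/7⌋ = 2; p/q = (2·75 + 47)/(2·8 + 5) = 197/21; p² − 88·q² = 38809 − 38808 = 1.
  The first convergent with p² − 88·q² = 1 gives the fundamental solution (x₁, y₁) = (197, 21).
Step 2: Apply the recurrence (x_{n+1}, y_{n+1}) = (x₁x_n + 88y₁y_n, x₁y_n + y₁x_n) repeatedly.
  From (x_1, y_1) = (197, 21): x_2 = 197·197 + 88·21·21 = 77617; y_2 = 197·21 + 21·197 = 8274.
  From (x_2, y_2) = (77617, 8274): x_3 = 197·77617 + 88·21·8274 = 30580901; y_3 = 197·8274 + 21·77617 = 3259935.
Step 3: Verify x_3² - 88·y_3² = 935191505971801 - 935191505971800 = 1 (should be 1). ✓

(x_1, y_1) = (197, 21); (x_3, y_3) = (30580901, 3259935).


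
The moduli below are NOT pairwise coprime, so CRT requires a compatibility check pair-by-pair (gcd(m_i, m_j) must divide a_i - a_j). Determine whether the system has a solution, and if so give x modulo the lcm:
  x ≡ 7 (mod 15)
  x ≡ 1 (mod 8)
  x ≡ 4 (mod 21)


Moduli 15, 8, 21 are not pairwise coprime, so CRT works modulo lcm(m_i) when all pairwise compatibility conditions hold.
Pairwise compatibility: gcd(m_i, m_j) must divide a_i - a_j for every pair.
Merge one congruence at a time:
  Start: x ≡ 7 (mod 15).
  Combine with x ≡ 1 (mod 8): gcd(15, 8) = 1; 1 - 7 = -6, which IS divisible by 1, so compatible.
    Write x = 7 + 15·t and substitute into x ≡ 1 (mod 8): 15·t ≡ 1 − 7 = -6 (mod 8).
    Reduce coefficients mod 8: 7·t ≡ 2 (mod 8).
    The inverse of 7 mod 8 is 7 (since 7·7 = 49 = 6·8 + 1), so t ≡ 7·2 = 14 ≡ 6 (mod 8).
    Then x = 7 + 15·6 = 97, valid modulo lcm(15, 8) = 120: x ≡ 97 (mod 120).
  Combine with x ≡ 4 (mod 21): gcd(120, 21) = 3; 4 - 97 = -93, which IS divisible by 3, so compatible.
    Write x = 97 + 120·t and substitute into x ≡ 4 (mod 21): 120·t ≡ 4 − 97 = -93 (mod 21).
    Divide the congruence (and modulus) by g = 3: 40·t ≡ -31 (mod 7).
    Reduce coefficients mod 7: 5·t ≡ 4 (mod 7).
    The inverse of 5 mod 7 is 3 (since 5·3 = 15 = 2·7 + 1), so t ≡ 3·4 = 12 ≡ 5 (mod 7).
    Then x = 97 + 120·5 = 697, valid modulo lcm(120, 21) = 840: x ≡ 697 (mod 840).
Verify: 697 mod 15 = 7, 697 mod 8 = 1, 697 mod 21 = 4.

x ≡ 697 (mod 840).


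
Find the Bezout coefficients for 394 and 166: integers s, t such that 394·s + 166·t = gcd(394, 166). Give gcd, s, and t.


Euclidean algorithm on (394, 166) — divide until remainder is 0:
  394 = 2 · 166 + 62
  166 = 2 · 62 + 42
  62 = 1 · 42 + 20
  42 = 2 · 20 + 2
  20 = 10 · 2 + 0
gcd(394, 166) = 2.
Track Bezout coefficients alongside the remainders: start with r₀ = 394 = a·1 + b·0 (s = 1, t = 0) and r₁ = 166 = a·0 + b·1 (s = 0, t = 1); each new remainder r_{k+1} = r_{k-1} − q_k·r_k inherits s_{k+1} = s_{k-1} − q_k·s_k, t_{k+1} = t_{k-1} − q_k·t_k, so r_k = a·s_k + b·t_k at every step:
  q = 2: r = 62, s = 1 − 2·0 = 1, t = 0 − 2·1 = -2  (check: 394·1 + 166·(-2) = 62)
  q = 2: r = 42, s = 0 − 2·1 = -2, t = 1 − 2·(-2) = 5  (check: 394·(-2) + 166·5 = 42)
  q = 1: r = 20, s = 1 − 1·(-2) = 3, t = -2 − 1·5 = -7  (check: 394·3 + 166·(-7) = 20)
  q = 2: r = 2, s = -2 − 2·3 = -8, t = 5 − 2·(-7) = 19  (check: 394·(-8) + 166·19 = 2)
The row with r = 2 (the gcd) gives the Bezout coefficients s = -8, t = 19.
Result: 394 · (-8) + 166 · (19) = 2.

gcd(394, 166) = 2; s = -8, t = 19 (check: 394·(-8) + 166·19 = 2).
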